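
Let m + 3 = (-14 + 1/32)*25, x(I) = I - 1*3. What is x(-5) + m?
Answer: -11527/32 ≈ -360.22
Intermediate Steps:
x(I) = -3 + I (x(I) = I - 3 = -3 + I)
m = -11271/32 (m = -3 + (-14 + 1/32)*25 = -3 - 447/32*25 = -3 - 11175/32 = -11271/32 ≈ -352.22)
x(-5) + m = (-3 - 5) - 11271/32 = -8 - 11271/32 = -11527/32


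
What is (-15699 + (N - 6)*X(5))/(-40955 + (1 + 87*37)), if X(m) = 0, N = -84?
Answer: 15699/37735 ≈ 0.41603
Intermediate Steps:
(-15699 + (N - 6)*X(5))/(-40955 + (1 + 87*37)) = (-15699 + (-84 - 6)*0)/(-40955 + (1 + 87*37)) = (-15699 - 90*0)/(-40955 + (1 + 3219)) = (-15699 + 0)/(-40955 + 3220) = -15699/(-37735) = -15699*(-1/37735) = 15699/37735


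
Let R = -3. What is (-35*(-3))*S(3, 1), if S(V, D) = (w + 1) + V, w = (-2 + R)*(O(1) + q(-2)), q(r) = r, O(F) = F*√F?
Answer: 945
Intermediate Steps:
O(F) = F^(3/2)
w = 5 (w = (-2 - 3)*(1^(3/2) - 2) = -5*(1 - 2) = -5*(-1) = 5)
S(V, D) = 6 + V (S(V, D) = (5 + 1) + V = 6 + V)
(-35*(-3))*S(3, 1) = (-35*(-3))*(6 + 3) = 105*9 = 945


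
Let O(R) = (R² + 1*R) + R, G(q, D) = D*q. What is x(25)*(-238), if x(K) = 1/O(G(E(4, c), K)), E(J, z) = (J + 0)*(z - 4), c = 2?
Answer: -119/19800 ≈ -0.0060101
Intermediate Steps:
E(J, z) = J*(-4 + z)
O(R) = R² + 2*R (O(R) = (R² + R) + R = (R + R²) + R = R² + 2*R)
x(K) = -1/(8*K*(2 - 8*K)) (x(K) = 1/((K*(4*(-4 + 2)))*(2 + K*(4*(-4 + 2)))) = 1/((K*(4*(-2)))*(2 + K*(4*(-2)))) = 1/((K*(-8))*(2 + K*(-8))) = 1/((-8*K)*(2 - 8*K)) = 1/(-8*K*(2 - 8*K)) = -1/(8*K*(2 - 8*K)))
x(25)*(-238) = ((1/16)/(25*(-1 + 4*25)))*(-238) = ((1/16)*(1/25)/(-1 + 100))*(-238) = ((1/16)*(1/25)/99)*(-238) = ((1/16)*(1/25)*(1/99))*(-238) = (1/39600)*(-238) = -119/19800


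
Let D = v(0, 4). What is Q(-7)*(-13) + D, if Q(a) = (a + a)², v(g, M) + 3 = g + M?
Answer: -2547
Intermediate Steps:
v(g, M) = -3 + M + g (v(g, M) = -3 + (g + M) = -3 + (M + g) = -3 + M + g)
Q(a) = 4*a² (Q(a) = (2*a)² = 4*a²)
D = 1 (D = -3 + 4 + 0 = 1)
Q(-7)*(-13) + D = (4*(-7)²)*(-13) + 1 = (4*49)*(-13) + 1 = 196*(-13) + 1 = -2548 + 1 = -2547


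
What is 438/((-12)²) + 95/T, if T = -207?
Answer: 4277/1656 ≈ 2.5827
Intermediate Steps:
438/((-12)²) + 95/T = 438/((-12)²) + 95/(-207) = 438/144 + 95*(-1/207) = 438*(1/144) - 95/207 = 73/24 - 95/207 = 4277/1656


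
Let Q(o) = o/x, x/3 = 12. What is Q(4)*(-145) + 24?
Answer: 71/9 ≈ 7.8889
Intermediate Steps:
x = 36 (x = 3*12 = 36)
Q(o) = o/36
Q(4)*(-145) + 24 = ((1/36)*4)*(-145) + 24 = (⅑)*(-145) + 24 = -145/9 + 24 = 71/9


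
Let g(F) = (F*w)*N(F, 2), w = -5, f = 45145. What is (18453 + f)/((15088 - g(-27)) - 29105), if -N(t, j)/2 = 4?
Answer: -63598/12937 ≈ -4.9160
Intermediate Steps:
N(t, j) = -8 (N(t, j) = -2*4 = -8)
g(F) = 40*F (g(F) = (F*(-5))*(-8) = -5*F*(-8) = 40*F)
(18453 + f)/((15088 - g(-27)) - 29105) = (18453 + 45145)/((15088 - 40*(-27)) - 29105) = 63598/((15088 - 1*(-1080)) - 29105) = 63598/((15088 + 1080) - 29105) = 63598/(16168 - 29105) = 63598/(-12937) = 63598*(-1/12937) = -63598/12937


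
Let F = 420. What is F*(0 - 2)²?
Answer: 1680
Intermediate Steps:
F*(0 - 2)² = 420*(0 - 2)² = 420*(-2)² = 420*4 = 1680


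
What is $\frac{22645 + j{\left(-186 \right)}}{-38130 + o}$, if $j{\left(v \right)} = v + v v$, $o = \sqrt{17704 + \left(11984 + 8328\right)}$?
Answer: $- \frac{362584525}{242309814} - \frac{114110 \sqrt{66}}{121154907} \approx -1.504$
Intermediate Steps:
$o = 24 \sqrt{66}$ ($o = \sqrt{17704 + 20312} = \sqrt{38016} = 24 \sqrt{66} \approx 194.98$)
$j{\left(v \right)} = v + v^{2}$
$\frac{22645 + j{\left(-186 \right)}}{-38130 + o} = \frac{22645 - 186 \left(1 - 186\right)}{-38130 + 24 \sqrt{66}} = \frac{22645 - -34410}{-38130 + 24 \sqrt{66}} = \frac{22645 + 34410}{-38130 + 24 \sqrt{66}} = \frac{57055}{-38130 + 24 \sqrt{66}}$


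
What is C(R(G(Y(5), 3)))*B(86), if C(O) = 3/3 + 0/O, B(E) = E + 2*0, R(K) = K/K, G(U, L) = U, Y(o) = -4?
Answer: 86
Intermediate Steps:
R(K) = 1
B(E) = E (B(E) = E + 0 = E)
C(O) = 1 (C(O) = 3*(1/3) + 0 = 1 + 0 = 1)
C(R(G(Y(5), 3)))*B(86) = 1*86 = 86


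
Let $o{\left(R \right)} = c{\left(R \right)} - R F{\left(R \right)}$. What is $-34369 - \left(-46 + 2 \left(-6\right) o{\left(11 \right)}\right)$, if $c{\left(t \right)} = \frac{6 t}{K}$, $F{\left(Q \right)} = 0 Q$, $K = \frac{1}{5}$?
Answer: $-30363$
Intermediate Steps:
$K = \frac{1}{5} \approx 0.2$
$F{\left(Q \right)} = 0$
$c{\left(t \right)} = 30 t$ ($c{\left(t \right)} = 6 t \frac{1}{\frac{1}{5}} = 6 t 5 = 30 t$)
$o{\left(R \right)} = 30 R$ ($o{\left(R \right)} = 30 R - R 0 = 30 R - 0 = 30 R + 0 = 30 R$)
$-34369 - \left(-46 + 2 \left(-6\right) o{\left(11 \right)}\right) = -34369 - \left(-46 + 2 \left(-6\right) 30 \cdot 11\right) = -34369 - \left(-46 - 3960\right) = -34369 - -4006 = -34369 + 4006 = -30363$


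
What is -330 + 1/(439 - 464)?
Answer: -8251/25 ≈ -330.04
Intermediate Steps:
-330 + 1/(439 - 464) = -330 + 1/(-25) = -330 - 1/25 = -8251/25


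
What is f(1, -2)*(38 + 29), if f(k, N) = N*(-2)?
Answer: 268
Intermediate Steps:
f(k, N) = -2*N
f(1, -2)*(38 + 29) = (-2*(-2))*(38 + 29) = 4*67 = 268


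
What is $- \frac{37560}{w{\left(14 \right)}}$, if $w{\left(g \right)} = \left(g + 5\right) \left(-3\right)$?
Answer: $\frac{12520}{19} \approx 658.95$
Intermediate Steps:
$w{\left(g \right)} = -15 - 3 g$ ($w{\left(g \right)} = \left(5 + g\right) \left(-3\right) = -15 - 3 g$)
$- \frac{37560}{w{\left(14 \right)}} = - \frac{37560}{-15 - 42} = - \frac{37560}{-57} = \left(-37560\right) \left(- \frac{1}{57}\right) = \frac{12520}{19}$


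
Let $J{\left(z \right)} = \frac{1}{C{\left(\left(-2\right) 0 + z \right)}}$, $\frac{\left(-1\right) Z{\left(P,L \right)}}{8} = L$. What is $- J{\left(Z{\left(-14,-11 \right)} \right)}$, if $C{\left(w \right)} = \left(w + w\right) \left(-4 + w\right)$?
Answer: $- \frac{1}{14784} \approx -6.7641 \cdot 10^{-5}$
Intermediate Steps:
$Z{\left(P,L \right)} = - 8 L$
$C{\left(w \right)} = 2 w \left(-4 + w\right)$
$J{\left(z \right)} = \frac{1}{2 z \left(-4 + z\right)}$ ($J{\left(z \right)} = \frac{1}{2 \left(\left(-2\right) 0 + z\right) \left(-4 + \left(\left(-2\right) 0 + z\right)\right)} = \frac{1}{2 \left(0 + z\right) \left(-4 + \left(0 + z\right)\right)} = \frac{1}{2 z \left(-4 + z\right)}$)
$- J{\left(Z{\left(-14,-11 \right)} \right)} = - \frac{1}{2 \left(\left(-8\right) \left(-11\right)\right) \left(-4 - -88\right)} = - \frac{1}{2 \cdot 88 \left(-4 + 88\right)} = - \frac{1}{2 \cdot 88 \cdot 84} = \left(-1\right) \frac{1}{14784} = - \frac{1}{14784}$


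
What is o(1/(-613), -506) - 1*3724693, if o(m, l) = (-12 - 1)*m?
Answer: -2283236796/613 ≈ -3.7247e+6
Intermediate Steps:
o(m, l) = -13*m
o(1/(-613), -506) - 1*3724693 = -13/(-613) - 1*3724693 = -13*(-1/613) - 3724693 = 13/613 - 3724693 = -2283236796/613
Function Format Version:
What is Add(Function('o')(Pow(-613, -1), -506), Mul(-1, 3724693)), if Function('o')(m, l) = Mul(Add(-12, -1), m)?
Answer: Rational(-2283236796, 613) ≈ -3.7247e+6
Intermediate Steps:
Function('o')(m, l) = Mul(-13, m)
Add(Function('o')(Pow(-613, -1), -506), Mul(-1, 3724693)) = Add(Mul(-13, Pow(-613, -1)), Mul(-1, 3724693)) = Add(Mul(-13, Rational(-1, 613)), -3724693) = Add(Rational(13, 613), -3724693) = Rational(-2283236796, 613)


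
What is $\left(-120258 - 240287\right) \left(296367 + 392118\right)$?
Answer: $-248229824325$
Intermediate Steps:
$\left(-120258 - 240287\right) \left(296367 + 392118\right) = \left(-360545\right) 688485 = -248229824325$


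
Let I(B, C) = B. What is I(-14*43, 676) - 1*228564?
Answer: -229166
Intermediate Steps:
I(-14*43, 676) - 1*228564 = -14*43 - 1*228564 = -602 - 228564 = -229166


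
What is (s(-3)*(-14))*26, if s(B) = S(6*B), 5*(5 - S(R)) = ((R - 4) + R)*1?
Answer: -4732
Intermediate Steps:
S(R) = 29/5 - 2*R/5 (S(R) = 5 - ((R - 4) + R)/5 = 5 - ((-4 + R) + R)/5 = 5 - (-4 + 2*R)/5 = 5 + (⅘ - 2*R/5) = 29/5 - 2*R/5)
s(B) = 29/5 - 12*B/5
(s(-3)*(-14))*26 = ((29/5 - 12/5*(-3))*(-14))*26 = ((29/5 + 36/5)*(-14))*26 = (13*(-14))*26 = -182*26 = -4732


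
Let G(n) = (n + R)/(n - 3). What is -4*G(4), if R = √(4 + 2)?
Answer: -16 - 4*√6 ≈ -25.798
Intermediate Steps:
R = √6 ≈ 2.4495
G(n) = (n + √6)/(-3 + n) (G(n) = (n + √6)/(n - 3) = (n + √6)/(-3 + n))
-4*G(4) = -4*(4 + √6)/(-3 + 4) = -4*(4 + √6)/1 = -4*(4 + √6) = -16 - 4*√6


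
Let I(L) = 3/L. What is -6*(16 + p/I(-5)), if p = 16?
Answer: 64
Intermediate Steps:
-6*(16 + p/I(-5)) = -6*(16 + 16/((3/(-5)))) = -6*(16 + 16/((3*(-1/5)))) = -6*(16 + 16/(-3/5)) = -6*(16 + 16*(-5/3)) = -6*(16 - 80/3) = -6*(-32/3) = 64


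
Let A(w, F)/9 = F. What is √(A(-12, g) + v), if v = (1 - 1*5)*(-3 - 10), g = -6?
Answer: I*√2 ≈ 1.4142*I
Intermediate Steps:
A(w, F) = 9*F
v = 52 (v = (1 - 5)*(-13) = -4*(-13) = 52)
√(A(-12, g) + v) = √(9*(-6) + 52) = √(-54 + 52) = √(-2) = I*√2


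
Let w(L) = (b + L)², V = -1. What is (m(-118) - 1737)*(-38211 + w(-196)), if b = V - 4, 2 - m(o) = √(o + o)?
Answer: -3799650 - 4380*I*√59 ≈ -3.7996e+6 - 33643.0*I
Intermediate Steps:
m(o) = 2 - √2*√o (m(o) = 2 - √(o + o) = 2 - √(2*o) = 2 - √2*√o)
b = -5 (b = -1 - 4 = -5)
w(L) = (-5 + L)²
(m(-118) - 1737)*(-38211 + w(-196)) = ((2 - √2*√(-118)) - 1737)*(-38211 + (-5 - 196)²) = ((2 - √2*I*√118) - 1737)*(-38211 + (-201)²) = ((2 - 2*I*√59) - 1737)*(-38211 + 40401) = (-1735 - 2*I*√59)*2190 = -3799650 - 4380*I*√59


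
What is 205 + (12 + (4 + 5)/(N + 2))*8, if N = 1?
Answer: 325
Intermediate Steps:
205 + (12 + (4 + 5)/(N + 2))*8 = 205 + (12 + (4 + 5)/(1 + 2))*8 = 205 + (12 + 9/3)*8 = 205 + (12 + 9*(⅓))*8 = 205 + (12 + 3)*8 = 205 + 15*8 = 205 + 120 = 325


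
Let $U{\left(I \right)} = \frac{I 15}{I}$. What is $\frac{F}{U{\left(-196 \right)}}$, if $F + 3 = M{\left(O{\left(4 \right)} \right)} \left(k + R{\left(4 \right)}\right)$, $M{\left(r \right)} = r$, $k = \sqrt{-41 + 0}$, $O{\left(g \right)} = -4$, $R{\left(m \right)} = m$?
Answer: $- \frac{19}{15} - \frac{4 i \sqrt{41}}{15} \approx -1.2667 - 1.7075 i$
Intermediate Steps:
$k = i \sqrt{41}$ ($k = \sqrt{-41} = i \sqrt{41} \approx 6.4031 i$)
$U{\left(I \right)} = 15$ ($U{\left(I \right)} = \frac{15 I}{I} = 15$)
$F = -19 - 4 i \sqrt{41}$ ($F = -3 - 4 \left(i \sqrt{41} + 4\right) = -3 - 4 \left(4 + i \sqrt{41}\right) = -3 - \left(16 + 4 i \sqrt{41}\right) = -19 - 4 i \sqrt{41} \approx -19.0 - 25.612 i$)
$\frac{F}{U{\left(-196 \right)}} = \frac{-19 - 4 i \sqrt{41}}{15} = \left(-19 - 4 i \sqrt{41}\right) \frac{1}{15} = - \frac{19}{15} - \frac{4 i \sqrt{41}}{15}$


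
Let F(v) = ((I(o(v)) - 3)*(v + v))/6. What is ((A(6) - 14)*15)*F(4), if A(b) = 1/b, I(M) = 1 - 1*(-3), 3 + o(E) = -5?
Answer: -830/3 ≈ -276.67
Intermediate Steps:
o(E) = -8 (o(E) = -3 - 5 = -8)
I(M) = 4 (I(M) = 1 + 3 = 4)
F(v) = v/3 (F(v) = ((4 - 3)*(v + v))/6 = (1*(2*v))*(⅙) = (2*v)*(⅙) = v/3)
((A(6) - 14)*15)*F(4) = ((1/6 - 14)*15)*((⅓)*4) = ((⅙ - 14)*15)*(4/3) = -83/6*15*(4/3) = -415/2*4/3 = -830/3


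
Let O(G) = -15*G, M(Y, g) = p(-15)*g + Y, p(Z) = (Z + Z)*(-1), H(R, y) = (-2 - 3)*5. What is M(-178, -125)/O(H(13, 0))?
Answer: -3928/375 ≈ -10.475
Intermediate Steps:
H(R, y) = -25 (H(R, y) = -5*5 = -25)
p(Z) = -2*Z (p(Z) = (2*Z)*(-1) = -2*Z)
M(Y, g) = Y + 30*g (M(Y, g) = (-2*(-15))*g + Y = 30*g + Y = Y + 30*g)
M(-178, -125)/O(H(13, 0)) = (-178 + 30*(-125))/((-15*(-25))) = (-178 - 3750)/375 = -3928*1/375 = -3928/375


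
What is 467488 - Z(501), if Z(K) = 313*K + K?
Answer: 310174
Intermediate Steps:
Z(K) = 314*K
467488 - Z(501) = 467488 - 314*501 = 467488 - 1*157314 = 467488 - 157314 = 310174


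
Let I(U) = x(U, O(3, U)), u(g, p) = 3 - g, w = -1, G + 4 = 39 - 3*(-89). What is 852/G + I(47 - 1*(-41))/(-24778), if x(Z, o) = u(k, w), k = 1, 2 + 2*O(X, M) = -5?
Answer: 5277563/1870739 ≈ 2.8211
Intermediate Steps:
O(X, M) = -7/2 (O(X, M) = -1 + (½)*(-5) = -1 - 5/2 = -7/2)
G = 302 (G = -4 + (39 - 3*(-89)) = -4 + (39 + 267) = -4 + 306 = 302)
x(Z, o) = 2 (x(Z, o) = 3 - 1*1 = 3 - 1 = 2)
I(U) = 2
852/G + I(47 - 1*(-41))/(-24778) = 852/302 + 2/(-24778) = 852*(1/302) + 2*(-1/24778) = 426/151 - 1/12389 = 5277563/1870739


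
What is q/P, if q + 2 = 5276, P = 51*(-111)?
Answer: -586/629 ≈ -0.93164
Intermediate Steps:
P = -5661
q = 5274 (q = -2 + 5276 = 5274)
q/P = 5274/(-5661) = 5274*(-1/5661) = -586/629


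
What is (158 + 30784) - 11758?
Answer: 19184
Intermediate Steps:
(158 + 30784) - 11758 = 30942 - 11758 = 19184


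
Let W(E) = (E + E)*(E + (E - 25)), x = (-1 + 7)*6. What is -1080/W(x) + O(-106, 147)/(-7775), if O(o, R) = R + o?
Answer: -118552/365425 ≈ -0.32442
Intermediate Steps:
x = 36 (x = 6*6 = 36)
W(E) = 2*E*(-25 + 2*E) (W(E) = (2*E)*(E + (-25 + E)) = (2*E)*(-25 + 2*E) = 2*E*(-25 + 2*E))
-1080/W(x) + O(-106, 147)/(-7775) = -1080*1/(72*(-25 + 2*36)) + (147 - 106)/(-7775) = -1080*1/(72*(-25 + 72)) + 41*(-1/7775) = -1080/(2*36*47) - 41/7775 = -1080/3384 - 41/7775 = -1080*1/3384 - 41/7775 = -15/47 - 41/7775 = -118552/365425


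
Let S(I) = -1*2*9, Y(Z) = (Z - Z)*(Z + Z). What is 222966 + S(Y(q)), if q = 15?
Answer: 222948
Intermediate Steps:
Y(Z) = 0 (Y(Z) = 0*(2*Z) = 0)
S(I) = -18 (S(I) = -2*9 = -18)
222966 + S(Y(q)) = 222966 - 18 = 222948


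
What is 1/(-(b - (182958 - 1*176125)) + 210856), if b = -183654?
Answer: 1/401343 ≈ 2.4916e-6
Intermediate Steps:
1/(-(b - (182958 - 1*176125)) + 210856) = 1/(-(-183654 - (182958 - 1*176125)) + 210856) = 1/(-(-183654 - (182958 - 176125)) + 210856) = 1/(-(-183654 - 1*6833) + 210856) = 1/(-(-183654 - 6833) + 210856) = 1/(-1*(-190487) + 210856) = 1/(190487 + 210856) = 1/401343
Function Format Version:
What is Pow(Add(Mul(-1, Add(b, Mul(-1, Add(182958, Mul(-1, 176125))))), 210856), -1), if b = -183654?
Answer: Rational(1, 401343) ≈ 2.4916e-6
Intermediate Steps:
Pow(Add(Mul(-1, Add(b, Mul(-1, Add(182958, Mul(-1, 176125))))), 210856), -1) = Pow(Add(Mul(-1, Add(-183654, Mul(-1, Add(182958, Mul(-1, 176125))))), 210856), -1) = Pow(Add(Mul(-1, Add(-183654, Mul(-1, Add(182958, -176125)))), 210856), -1) = Pow(Add(Mul(-1, Add(-183654, Mul(-1, 6833))), 210856), -1) = Pow(Add(Mul(-1, Add(-183654, -6833)), 210856), -1) = Pow(Add(Mul(-1, -190487), 210856), -1) = Pow(Add(190487, 210856), -1) = Pow(401343, -1) = Rational(1, 401343)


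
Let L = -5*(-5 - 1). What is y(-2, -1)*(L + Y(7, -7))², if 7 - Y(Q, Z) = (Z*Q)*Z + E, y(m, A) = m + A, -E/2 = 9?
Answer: -248832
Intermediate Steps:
E = -18 (E = -2*9 = -18)
y(m, A) = A + m
L = 30 (L = -5*(-6) = 30)
Y(Q, Z) = 25 - Q*Z² (Y(Q, Z) = 7 - ((Z*Q)*Z - 18) = 7 - ((Q*Z)*Z - 18) = 7 - (Q*Z² - 18) = 7 - (-18 + Q*Z²) = 7 + (18 - Q*Z²) = 25 - Q*Z²)
y(-2, -1)*(L + Y(7, -7))² = (-1 - 2)*(30 + (25 - 1*7*(-7)²))² = -3*(30 + (25 - 1*7*49))² = -3*(30 + (25 - 343))² = -3*(30 - 318)² = -3*(-288)² = -3*82944 = -248832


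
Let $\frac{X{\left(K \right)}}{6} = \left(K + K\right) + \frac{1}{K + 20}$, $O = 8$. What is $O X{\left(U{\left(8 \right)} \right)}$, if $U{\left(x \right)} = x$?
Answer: $\frac{5388}{7} \approx 769.71$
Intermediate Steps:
$X{\left(K \right)} = \frac{6}{20 + K} + 12 K$ ($X{\left(K \right)} = 6 \left(\left(K + K\right) + \frac{1}{K + 20}\right) = 6 \left(2 K + \frac{1}{20 + K}\right) = 6 \left(\frac{1}{20 + K} + 2 K\right) = \frac{6}{20 + K} + 12 K$)
$O X{\left(U{\left(8 \right)} \right)} = 8 \frac{6 \left(1 + 2 \cdot 8^{2} + 40 \cdot 8\right)}{20 + 8} = 8 \frac{6 \left(1 + 2 \cdot 64 + 320\right)}{28} = 8 \cdot 6 \cdot \frac{1}{28} \left(1 + 128 + 320\right) = 8 \cdot 6 \cdot \frac{1}{28} \cdot 449 = 8 \cdot \frac{1347}{14} = \frac{5388}{7}$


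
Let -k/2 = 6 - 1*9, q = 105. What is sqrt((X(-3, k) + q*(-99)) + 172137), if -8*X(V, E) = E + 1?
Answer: sqrt(2587858)/4 ≈ 402.17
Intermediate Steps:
k = 6 (k = -2*(6 - 1*9) = -2*(6 - 9) = -2*(-3) = 6)
X(V, E) = -1/8 - E/8 (X(V, E) = -(E + 1)/8 = -(1 + E)/8 = -1/8 - E/8)
sqrt((X(-3, k) + q*(-99)) + 172137) = sqrt(((-1/8 - 1/8*6) + 105*(-99)) + 172137) = sqrt(((-1/8 - 3/4) - 10395) + 172137) = sqrt((-7/8 - 10395) + 172137) = sqrt(-83167/8 + 172137) = sqrt(1293929/8) = sqrt(2587858)/4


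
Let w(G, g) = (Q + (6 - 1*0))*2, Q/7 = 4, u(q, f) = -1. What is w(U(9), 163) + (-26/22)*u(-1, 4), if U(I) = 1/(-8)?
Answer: 761/11 ≈ 69.182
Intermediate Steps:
U(I) = -1/8
Q = 28 (Q = 7*4 = 28)
w(G, g) = 68 (w(G, g) = (28 + (6 - 1*0))*2 = (28 + (6 + 0))*2 = (28 + 6)*2 = 34*2 = 68)
w(U(9), 163) + (-26/22)*u(-1, 4) = 68 - 26/22*(-1) = 68 - 26*1/22*(-1) = 68 - 13/11*(-1) = 68 + 13/11 = 761/11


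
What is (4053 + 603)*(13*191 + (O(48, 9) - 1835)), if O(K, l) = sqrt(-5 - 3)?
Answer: 3017088 + 9312*I*sqrt(2) ≈ 3.0171e+6 + 13169.0*I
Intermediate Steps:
O(K, l) = 2*I*sqrt(2) (O(K, l) = sqrt(-8) = 2*I*sqrt(2))
(4053 + 603)*(13*191 + (O(48, 9) - 1835)) = (4053 + 603)*(13*191 + (2*I*sqrt(2) - 1835)) = 4656*(2483 + (-1835 + 2*I*sqrt(2))) = 4656*(648 + 2*I*sqrt(2)) = 3017088 + 9312*I*sqrt(2)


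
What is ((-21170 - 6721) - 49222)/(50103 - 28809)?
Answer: -77113/21294 ≈ -3.6213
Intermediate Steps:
((-21170 - 6721) - 49222)/(50103 - 28809) = (-27891 - 49222)/21294 = -77113*1/21294 = -77113/21294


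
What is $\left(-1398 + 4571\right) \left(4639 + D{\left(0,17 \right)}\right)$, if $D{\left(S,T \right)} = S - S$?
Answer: $14719547$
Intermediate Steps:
$D{\left(S,T \right)} = 0$
$\left(-1398 + 4571\right) \left(4639 + D{\left(0,17 \right)}\right) = \left(-1398 + 4571\right) \left(4639 + 0\right) = 3173 \cdot 4639 = 14719547$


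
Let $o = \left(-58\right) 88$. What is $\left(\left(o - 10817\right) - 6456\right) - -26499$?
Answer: $4122$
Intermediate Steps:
$o = -5104$
$\left(\left(o - 10817\right) - 6456\right) - -26499 = \left(\left(-5104 - 10817\right) - 6456\right) - -26499 = \left(-15921 - 6456\right) + 26499 = -22377 + 26499 = 4122$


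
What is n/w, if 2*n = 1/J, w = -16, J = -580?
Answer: 1/18560 ≈ 5.3879e-5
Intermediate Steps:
n = -1/1160 (n = (1/2)/(-580) = (1/2)*(-1/580) = -1/1160 ≈ -0.00086207)
n/w = -1/1160/(-16) = -1/1160*(-1/16) = 1/18560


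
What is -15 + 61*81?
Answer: 4926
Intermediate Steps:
-15 + 61*81 = -15 + 4941 = 4926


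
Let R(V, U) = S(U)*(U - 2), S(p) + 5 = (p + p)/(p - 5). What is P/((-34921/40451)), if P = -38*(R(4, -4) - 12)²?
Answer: 2219627272/314289 ≈ 7062.4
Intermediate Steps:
S(p) = -5 + 2*p/(-5 + p) (S(p) = -5 + (p + p)/(p - 5) = -5 + (2*p)/(-5 + p) = -5 + 2*p/(-5 + p))
R(V, U) = (-2 + U)*(25 - 3*U)/(-5 + U) (R(V, U) = ((25 - 3*U)/(-5 + U))*(U - 2) = ((25 - 3*U)/(-5 + U))*(-2 + U) = (-2 + U)*(25 - 3*U)/(-5 + U))
P = -54872/9 (P = -38*(-(-25 + 3*(-4))*(-2 - 4)/(-5 - 4) - 12)² = -38*(-1*(-25 - 12)*(-6)/(-9) - 12)² = -38*(-1*(-⅑)*(-37)*(-6) - 12)² = -38*(74/3 - 12)² = -38*(38/3)² = -38*1444/9 = -54872/9 ≈ -6096.9)
P/((-34921/40451)) = -54872/(9*((-34921/40451))) = -54872/(9*((-34921*1/40451))) = -54872/(9*(-34921/40451)) = -54872/9*(-40451/34921) = 2219627272/314289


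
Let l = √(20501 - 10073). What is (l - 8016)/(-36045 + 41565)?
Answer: -167/115 + √2607/2760 ≈ -1.4337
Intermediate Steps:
l = 2*√2607 (l = √10428 = 2*√2607 ≈ 102.12)
(l - 8016)/(-36045 + 41565) = (2*√2607 - 8016)/(-36045 + 41565) = (-8016 + 2*√2607)/5520 = (-8016 + 2*√2607)*(1/5520) = -167/115 + √2607/2760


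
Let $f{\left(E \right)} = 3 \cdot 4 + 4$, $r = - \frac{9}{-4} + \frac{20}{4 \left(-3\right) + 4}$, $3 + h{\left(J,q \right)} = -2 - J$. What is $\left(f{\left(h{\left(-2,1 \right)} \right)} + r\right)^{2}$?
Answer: $\frac{3969}{16} \approx 248.06$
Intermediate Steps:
$h{\left(J,q \right)} = -5 - J$ ($h{\left(J,q \right)} = -3 - \left(2 + J\right) = -5 - J$)
$r = - \frac{1}{4}$ ($r = \left(-9\right) \left(- \frac{1}{4}\right) + \frac{20}{-12 + 4} = \frac{9}{4} + \frac{20}{-8} = \frac{9}{4} + 20 \left(- \frac{1}{8}\right) = \frac{9}{4} - \frac{5}{2} = - \frac{1}{4} \approx -0.25$)
$f{\left(E \right)} = 16$ ($f{\left(E \right)} = 12 + 4 = 16$)
$\left(f{\left(h{\left(-2,1 \right)} \right)} + r\right)^{2} = \left(16 - \frac{1}{4}\right)^{2} = \left(\frac{63}{4}\right)^{2} = \frac{3969}{16}$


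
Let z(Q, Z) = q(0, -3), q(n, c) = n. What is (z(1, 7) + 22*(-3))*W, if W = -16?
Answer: 1056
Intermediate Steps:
z(Q, Z) = 0
(z(1, 7) + 22*(-3))*W = (0 + 22*(-3))*(-16) = (0 - 66)*(-16) = -66*(-16) = 1056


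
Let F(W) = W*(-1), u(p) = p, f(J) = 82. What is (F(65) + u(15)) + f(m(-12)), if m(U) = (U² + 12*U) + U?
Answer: 32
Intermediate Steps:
m(U) = U² + 13*U
F(W) = -W
(F(65) + u(15)) + f(m(-12)) = (-1*65 + 15) + 82 = (-65 + 15) + 82 = -50 + 82 = 32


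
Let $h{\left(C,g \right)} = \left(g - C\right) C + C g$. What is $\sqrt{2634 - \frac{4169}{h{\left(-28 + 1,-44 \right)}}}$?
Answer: $\frac{\sqrt{793127307}}{549} \approx 51.298$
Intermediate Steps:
$h{\left(C,g \right)} = C g + C \left(g - C\right)$ ($h{\left(C,g \right)} = C \left(g - C\right) + C g = C g + C \left(g - C\right)$)
$\sqrt{2634 - \frac{4169}{h{\left(-28 + 1,-44 \right)}}} = \sqrt{2634 - \frac{4169}{\left(-28 + 1\right) \left(- (-28 + 1) + 2 \left(-44\right)\right)}} = \sqrt{2634 - \frac{4169}{\left(-27\right) \left(\left(-1\right) \left(-27\right) - 88\right)}} = \sqrt{2634 - \frac{4169}{\left(-27\right) \left(27 - 88\right)}} = \sqrt{2634 - \frac{4169}{\left(-27\right) \left(-61\right)}} = \sqrt{2634 - \frac{4169}{1647}} = \sqrt{\frac{4334029}{1647}} = \frac{\sqrt{793127307}}{549}$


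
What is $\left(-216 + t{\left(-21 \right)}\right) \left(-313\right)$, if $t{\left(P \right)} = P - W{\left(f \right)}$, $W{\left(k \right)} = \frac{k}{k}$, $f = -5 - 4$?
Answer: $74494$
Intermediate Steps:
$f = -9$ ($f = -5 - 4 = -9$)
$W{\left(k \right)} = 1$
$t{\left(P \right)} = -1 + P$ ($t{\left(P \right)} = P - 1 = -1 + P$)
$\left(-216 + t{\left(-21 \right)}\right) \left(-313\right) = \left(-216 - 22\right) \left(-313\right) = \left(-238\right) \left(-313\right) = 74494$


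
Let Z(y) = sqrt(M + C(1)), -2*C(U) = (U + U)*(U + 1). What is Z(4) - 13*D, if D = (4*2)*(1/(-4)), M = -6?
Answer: 26 + 2*I*sqrt(2) ≈ 26.0 + 2.8284*I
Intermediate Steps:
C(U) = -U*(1 + U) (C(U) = -(U + U)*(U + 1)/2 = -2*U*(1 + U)/2 = -U*(1 + U))
Z(y) = 2*I*sqrt(2) (Z(y) = sqrt(-6 - 1*1*(1 + 1)) = sqrt(-6 - 1*1*2) = sqrt(-6 - 2) = sqrt(-8) = 2*I*sqrt(2))
D = -2 (D = 8*(1*(-1/4)) = 8*(-1/4) = -2)
Z(4) - 13*D = 2*I*sqrt(2) - 13*(-2) = 2*I*sqrt(2) + 26 = 26 + 2*I*sqrt(2)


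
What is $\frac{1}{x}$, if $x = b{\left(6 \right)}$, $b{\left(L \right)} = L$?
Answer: $\frac{1}{6} \approx 0.16667$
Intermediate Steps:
$x = 6$
$\frac{1}{x} = \frac{1}{6}$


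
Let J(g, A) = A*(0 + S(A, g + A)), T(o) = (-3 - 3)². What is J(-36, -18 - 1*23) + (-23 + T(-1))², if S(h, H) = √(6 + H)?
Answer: 169 - 41*I*√71 ≈ 169.0 - 345.47*I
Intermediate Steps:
T(o) = 36 (T(o) = (-6)² = 36)
J(g, A) = A*√(6 + A + g) (J(g, A) = A*(0 + √(6 + (g + A))) = A*(0 + √(6 + (A + g))) = A*(0 + √(6 + A + g)) = A*√(6 + A + g))
J(-36, -18 - 1*23) + (-23 + T(-1))² = (-18 - 1*23)*√(6 + (-18 - 1*23) - 36) + (-23 + 36)² = (-18 - 23)*√(6 + (-18 - 23) - 36) + 13² = -41*√(6 - 41 - 36) + 169 = -41*I*√71 + 169 = 169 - 41*I*√71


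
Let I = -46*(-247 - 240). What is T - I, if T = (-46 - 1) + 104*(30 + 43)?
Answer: -14857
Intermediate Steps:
I = 22402 (I = -46*(-487) = 22402)
T = 7545 (T = -47 + 104*73 = -47 + 7592 = 7545)
T - I = 7545 - 1*22402 = 7545 - 22402 = -14857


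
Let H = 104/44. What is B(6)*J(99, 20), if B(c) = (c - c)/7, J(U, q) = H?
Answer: 0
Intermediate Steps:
H = 26/11 (H = 104*(1/44) = 26/11 ≈ 2.3636)
J(U, q) = 26/11
B(c) = 0 (B(c) = 0*(⅐) = 0)
B(6)*J(99, 20) = 0*(26/11) = 0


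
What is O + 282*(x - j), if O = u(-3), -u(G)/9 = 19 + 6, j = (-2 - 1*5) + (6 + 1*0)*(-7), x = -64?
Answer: -4455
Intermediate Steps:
j = -49 (j = (-2 - 5) + (6 + 0)*(-7) = -7 + 6*(-7) = -7 - 42 = -49)
u(G) = -225 (u(G) = -9*(19 + 6) = -9*25 = -225)
O = -225
O + 282*(x - j) = -225 + 282*(-64 - 1*(-49)) = -225 + 282*(-64 + 49) = -225 + 282*(-15) = -225 - 4230 = -4455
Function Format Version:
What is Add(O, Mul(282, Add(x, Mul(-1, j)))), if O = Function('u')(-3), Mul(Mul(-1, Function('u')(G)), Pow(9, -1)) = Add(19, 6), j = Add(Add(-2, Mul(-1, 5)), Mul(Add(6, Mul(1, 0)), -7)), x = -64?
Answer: -4455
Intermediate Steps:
j = -49 (j = Add(Add(-2, -5), Mul(Add(6, 0), -7)) = Add(-7, Mul(6, -7)) = Add(-7, -42) = -49)
Function('u')(G) = -225 (Function('u')(G) = Mul(-9, Add(19, 6)) = Mul(-9, 25) = -225)
O = -225
Add(O, Mul(282, Add(x, Mul(-1, j)))) = Add(-225, Mul(282, Add(-64, Mul(-1, -49)))) = Add(-225, Mul(282, Add(-64, 49))) = Add(-225, Mul(282, -15)) = Add(-225, -4230) = -4455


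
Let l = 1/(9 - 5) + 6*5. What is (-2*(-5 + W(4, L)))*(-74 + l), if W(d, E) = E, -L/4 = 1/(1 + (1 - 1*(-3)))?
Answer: -1015/2 ≈ -507.50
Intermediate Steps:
L = -⅘ (L = -4/(1 + (1 - 1*(-3))) = -4/(1 + (1 + 3)) = -4/(1 + 4) = -4/5 = -4*⅕ = -⅘ ≈ -0.80000)
l = 121/4 (l = 1/4 + 30 = ¼ + 30 = 121/4 ≈ 30.250)
(-2*(-5 + W(4, L)))*(-74 + l) = (-2*(-5 - ⅘))*(-74 + 121/4) = -2*(-29/5)*(-175/4) = (58/5)*(-175/4) = -1015/2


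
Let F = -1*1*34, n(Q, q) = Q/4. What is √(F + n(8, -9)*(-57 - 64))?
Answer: 2*I*√69 ≈ 16.613*I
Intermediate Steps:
n(Q, q) = Q/4 (n(Q, q) = Q*(¼) = Q/4)
F = -34 (F = -1*34 = -34)
√(F + n(8, -9)*(-57 - 64)) = √(-34 + ((¼)*8)*(-57 - 64)) = √(-34 + 2*(-121)) = √(-34 - 242) = √(-276) = 2*I*√69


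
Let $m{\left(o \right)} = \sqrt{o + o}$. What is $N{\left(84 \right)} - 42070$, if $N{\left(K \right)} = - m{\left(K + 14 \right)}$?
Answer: $-42084$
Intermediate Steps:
$m{\left(o \right)} = \sqrt{2} \sqrt{o}$ ($m{\left(o \right)} = \sqrt{2 o} = \sqrt{2} \sqrt{o}$)
$N{\left(K \right)} = - \sqrt{2} \sqrt{14 + K}$ ($N{\left(K \right)} = - \sqrt{2} \sqrt{K + 14} = - \sqrt{2} \sqrt{14 + K}$)
$N{\left(84 \right)} - 42070 = - \sqrt{28 + 2 \cdot 84} - 42070 = - \sqrt{28 + 168} - 42070 = - \sqrt{196} - 42070 = \left(-1\right) 14 - 42070 = -14 - 42070 = -42084$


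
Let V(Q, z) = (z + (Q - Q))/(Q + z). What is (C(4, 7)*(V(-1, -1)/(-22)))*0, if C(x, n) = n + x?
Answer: 0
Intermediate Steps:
V(Q, z) = z/(Q + z) (V(Q, z) = (z + 0)/(Q + z) = z/(Q + z))
(C(4, 7)*(V(-1, -1)/(-22)))*0 = ((7 + 4)*(-1/(-1 - 1)/(-22)))*0 = (11*(-1/(-2)*(-1/22)))*0 = (11*(-1*(-1/2)*(-1/22)))*0 = (11*((1/2)*(-1/22)))*0 = (11*(-1/44))*0 = -1/4*0 = 0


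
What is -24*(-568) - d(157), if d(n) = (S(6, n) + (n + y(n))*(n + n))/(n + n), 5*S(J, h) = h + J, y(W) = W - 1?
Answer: 20910667/1570 ≈ 13319.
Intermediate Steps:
y(W) = -1 + W
S(J, h) = J/5 + h/5 (S(J, h) = (h + J)/5 = (J + h)/5 = J/5 + h/5)
d(n) = (6/5 + n/5 + 2*n*(-1 + 2*n))/(2*n) (d(n) = (((1/5)*6 + n/5) + (n + (-1 + n))*(n + n))/(n + n) = ((6/5 + n/5) + (-1 + 2*n)*(2*n))/((2*n)) = ((6/5 + n/5) + 2*n*(-1 + 2*n))*(1/(2*n)) = (6/5 + n/5 + 2*n*(-1 + 2*n))*(1/(2*n)) = (6/5 + n/5 + 2*n*(-1 + 2*n))/(2*n))
-24*(-568) - d(157) = -24*(-568) - (-9/10 + 2*157 + (3/5)/157) = 13632 - (-9/10 + 314 + (3/5)*(1/157)) = 13632 - (-9/10 + 314 + 3/785) = 13632 - 1*491573/1570 = 13632 - 491573/1570 = 20910667/1570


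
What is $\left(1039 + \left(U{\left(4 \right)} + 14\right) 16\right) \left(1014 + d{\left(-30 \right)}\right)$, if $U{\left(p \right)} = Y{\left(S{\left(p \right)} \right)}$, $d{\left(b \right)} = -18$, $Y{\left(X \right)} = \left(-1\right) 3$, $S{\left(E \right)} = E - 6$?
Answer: $1210140$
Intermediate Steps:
$S{\left(E \right)} = -6 + E$ ($S{\left(E \right)} = E - 6 = -6 + E$)
$Y{\left(X \right)} = -3$
$U{\left(p \right)} = -3$
$\left(1039 + \left(U{\left(4 \right)} + 14\right) 16\right) \left(1014 + d{\left(-30 \right)}\right) = \left(1039 + \left(-3 + 14\right) 16\right) \left(1014 - 18\right) = \left(1039 + 11 \cdot 16\right) 996 = \left(1039 + 176\right) 996 = 1215 \cdot 996 = 1210140$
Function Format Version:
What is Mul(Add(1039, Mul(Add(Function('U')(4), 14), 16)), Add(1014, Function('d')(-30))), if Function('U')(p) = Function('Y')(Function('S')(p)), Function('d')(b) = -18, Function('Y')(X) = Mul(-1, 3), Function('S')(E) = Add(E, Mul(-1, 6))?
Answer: 1210140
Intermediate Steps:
Function('S')(E) = Add(-6, E) (Function('S')(E) = Add(E, -6) = Add(-6, E))
Function('Y')(X) = -3
Function('U')(p) = -3
Mul(Add(1039, Mul(Add(Function('U')(4), 14), 16)), Add(1014, Function('d')(-30))) = Mul(Add(1039, Mul(Add(-3, 14), 16)), Add(1014, -18)) = Mul(Add(1039, Mul(11, 16)), 996) = Mul(Add(1039, 176), 996) = Mul(1215, 996) = 1210140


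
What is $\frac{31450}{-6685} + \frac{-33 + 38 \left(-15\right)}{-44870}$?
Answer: $- \frac{40203727}{8570170} \approx -4.6911$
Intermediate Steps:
$\frac{31450}{-6685} + \frac{-33 + 38 \left(-15\right)}{-44870} = 31450 \left(- \frac{1}{6685}\right) + \left(-33 - 570\right) \left(- \frac{1}{44870}\right) = - \frac{6290}{1337} - - \frac{603}{44870} = - \frac{6290}{1337} + \frac{603}{44870} = - \frac{40203727}{8570170}$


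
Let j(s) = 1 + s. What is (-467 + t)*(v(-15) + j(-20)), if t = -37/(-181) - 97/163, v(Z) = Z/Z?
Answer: 248209686/29503 ≈ 8413.0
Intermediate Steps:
v(Z) = 1
t = -11526/29503 (t = -37*(-1/181) - 97*1/163 = 37/181 - 97/163 = -11526/29503 ≈ -0.39067)
(-467 + t)*(v(-15) + j(-20)) = (-467 - 11526/29503)*(1 + (1 - 20)) = -13789427*(1 - 19)/29503 = -13789427/29503*(-18) = 248209686/29503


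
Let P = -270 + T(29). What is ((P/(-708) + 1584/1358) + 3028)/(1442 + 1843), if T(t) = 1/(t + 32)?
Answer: 88840433603/96331481820 ≈ 0.92224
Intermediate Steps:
T(t) = 1/(32 + t)
P = -16469/61 (P = -270 + 1/(32 + 29) = -270 + 1/61 = -16469/61 ≈ -269.98)
((P/(-708) + 1584/1358) + 3028)/(1442 + 1843) = ((-16469/61/(-708) + 1584/1358) + 3028)/(1442 + 1843) = ((-16469/61*(-1/708) + 1584*(1/1358)) + 3028)/3285 = ((16469/43188 + 792/679) + 3028)*(1/3285) = (45387347/29324652 + 3028)*(1/3285) = (88840433603/29324652)*(1/3285) = 88840433603/96331481820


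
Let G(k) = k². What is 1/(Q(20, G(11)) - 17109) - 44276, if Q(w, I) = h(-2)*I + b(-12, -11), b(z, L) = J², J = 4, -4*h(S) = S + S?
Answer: -751452273/16972 ≈ -44276.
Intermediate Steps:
h(S) = -S/2 (h(S) = -(S + S)/4 = -S/2)
b(z, L) = 16 (b(z, L) = 4² = 16)
Q(w, I) = 16 + I (Q(w, I) = (-½*(-2))*I + 16 = 1*I + 16 = I + 16 = 16 + I)
1/(Q(20, G(11)) - 17109) - 44276 = 1/((16 + 11²) - 17109) - 44276 = 1/((16 + 121) - 17109) - 44276 = 1/(137 - 17109) - 44276 = 1/(-16972) - 44276 = -1/16972 - 44276 = -751452273/16972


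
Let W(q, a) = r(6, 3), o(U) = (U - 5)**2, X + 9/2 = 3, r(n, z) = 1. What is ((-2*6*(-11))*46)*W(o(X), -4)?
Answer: 6072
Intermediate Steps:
X = -3/2 (X = -9/2 + 3 = -3/2 ≈ -1.5000)
o(U) = (-5 + U)**2
W(q, a) = 1
((-2*6*(-11))*46)*W(o(X), -4) = ((-2*6*(-11))*46)*1 = (-12*(-11)*46)*1 = (132*46)*1 = 6072*1 = 6072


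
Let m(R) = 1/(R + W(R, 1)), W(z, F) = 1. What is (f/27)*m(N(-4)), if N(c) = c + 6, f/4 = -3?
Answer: -4/27 ≈ -0.14815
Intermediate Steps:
f = -12 (f = 4*(-3) = -12)
N(c) = 6 + c
m(R) = 1/(1 + R) (m(R) = 1/(R + 1) = 1/(1 + R))
(f/27)*m(N(-4)) = (-12/27)/(1 + (6 - 4)) = (-12*1/27)/(1 + 2) = -4/9/3 = -4/9*⅓ = -4/27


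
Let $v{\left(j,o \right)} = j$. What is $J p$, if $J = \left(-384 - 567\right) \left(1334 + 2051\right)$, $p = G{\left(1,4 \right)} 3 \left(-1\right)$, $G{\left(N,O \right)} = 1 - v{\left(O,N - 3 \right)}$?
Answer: $-28972215$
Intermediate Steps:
$G{\left(N,O \right)} = 1 - O$
$p = 9$ ($p = \left(1 - 4\right) 3 \left(-1\right) = \left(-3\right) 3 \left(-1\right) = \left(-9\right) \left(-1\right) = 9$)
$J = -3219135$ ($J = \left(-951\right) 3385 = -3219135$)
$J p = \left(-3219135\right) 9 = -28972215$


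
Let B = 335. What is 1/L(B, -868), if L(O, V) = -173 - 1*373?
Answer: -1/546 ≈ -0.0018315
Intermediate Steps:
L(O, V) = -546 (L(O, V) = -173 - 373 = -546)
1/L(B, -868) = 1/(-546) = -1/546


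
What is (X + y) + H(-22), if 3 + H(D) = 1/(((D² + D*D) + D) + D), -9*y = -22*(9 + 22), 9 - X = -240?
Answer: 891971/2772 ≈ 321.78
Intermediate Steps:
X = 249 (X = 9 - 1*(-240) = 9 + 240 = 249)
y = 682/9 (y = -(-22)*(9 + 22)/9 = -(-22)*31/9 = -⅑*(-682) = 682/9 ≈ 75.778)
H(D) = -3 + 1/(2*D + 2*D²) (H(D) = -3 + 1/(((D² + D*D) + D) + D) = -3 + 1/(((D² + D²) + D) + D) = -3 + 1/((2*D² + D) + D) = -3 + 1/((D + 2*D²) + D) = -3 + 1/(2*D + 2*D²))
(X + y) + H(-22) = (249 + 682/9) + (½)*(1 - 6*(-22) - 6*(-22)²)/(-22*(1 - 22)) = 2923/9 + (½)*(-1/22)*(1 + 132 - 6*484)/(-21) = 2923/9 + (½)*(-1/22)*(-1/21)*(1 + 132 - 2904) = 2923/9 + (½)*(-1/22)*(-1/21)*(-2771) = 2923/9 - 2771/924 = 891971/2772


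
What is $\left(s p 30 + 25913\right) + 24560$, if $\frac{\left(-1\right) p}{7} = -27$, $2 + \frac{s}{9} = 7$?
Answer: $305623$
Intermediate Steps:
$s = 45$ ($s = -18 + 9 \cdot 7 = -18 + 63 = 45$)
$p = 189$ ($p = \left(-7\right) \left(-27\right) = 189$)
$\left(s p 30 + 25913\right) + 24560 = \left(45 \cdot 189 \cdot 30 + 25913\right) + 24560 = \left(8505 \cdot 30 + 25913\right) + 24560 = \left(255150 + 25913\right) + 24560 = 281063 + 24560 = 305623$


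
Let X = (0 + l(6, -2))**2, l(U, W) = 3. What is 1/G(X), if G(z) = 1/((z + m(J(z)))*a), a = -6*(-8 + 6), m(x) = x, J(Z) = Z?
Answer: 216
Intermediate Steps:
a = 12 (a = -6*(-2) = 12)
X = 9 (X = (0 + 3)**2 = 3**2 = 9)
G(z) = 1/(24*z) (G(z) = 1/((z + z)*12) = (1/12)/(2*z) = (1/(2*z))*(1/12) = 1/(24*z))
1/G(X) = 1/((1/24)/9) = 1/((1/24)*(1/9)) = 1/(1/216) = 216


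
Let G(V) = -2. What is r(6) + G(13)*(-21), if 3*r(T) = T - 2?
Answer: 130/3 ≈ 43.333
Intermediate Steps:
r(T) = -2/3 + T/3 (r(T) = (T - 2)/3 = (-2 + T)/3 = -2/3 + T/3)
r(6) + G(13)*(-21) = (-2/3 + (1/3)*6) - 2*(-21) = (-2/3 + 2) + 42 = 4/3 + 42 = 130/3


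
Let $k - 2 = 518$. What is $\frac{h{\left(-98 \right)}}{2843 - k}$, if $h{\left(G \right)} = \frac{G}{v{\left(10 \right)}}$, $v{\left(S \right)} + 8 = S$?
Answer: $- \frac{49}{2323} \approx -0.021093$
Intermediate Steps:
$v{\left(S \right)} = -8 + S$
$k = 520$ ($k = 2 + 518 = 520$)
$h{\left(G \right)} = \frac{G}{2}$ ($h{\left(G \right)} = \frac{G}{-8 + 10} = \frac{G}{2}$)
$\frac{h{\left(-98 \right)}}{2843 - k} = \frac{\frac{1}{2} \left(-98\right)}{2843 - 520} = - \frac{49}{2843 - 520} = - \frac{49}{2323}$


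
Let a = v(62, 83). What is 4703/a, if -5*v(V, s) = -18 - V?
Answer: 4703/16 ≈ 293.94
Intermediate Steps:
v(V, s) = 18/5 + V/5 (v(V, s) = -(-18 - V)/5 = 18/5 + V/5)
a = 16 (a = 18/5 + (⅕)*62 = 18/5 + 62/5 = 16)
4703/a = 4703/16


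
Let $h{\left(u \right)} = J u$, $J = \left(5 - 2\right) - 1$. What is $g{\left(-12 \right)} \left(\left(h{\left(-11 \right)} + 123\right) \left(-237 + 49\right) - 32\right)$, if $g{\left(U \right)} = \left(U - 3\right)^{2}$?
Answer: $-4279500$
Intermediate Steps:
$J = 2$ ($J = \left(5 - 2\right) - 1 = 3 - 1 = 2$)
$g{\left(U \right)} = \left(-3 + U\right)^{2}$
$h{\left(u \right)} = 2 u$
$g{\left(-12 \right)} \left(\left(h{\left(-11 \right)} + 123\right) \left(-237 + 49\right) - 32\right) = \left(-3 - 12\right)^{2} \left(\left(2 \left(-11\right) + 123\right) \left(-237 + 49\right) - 32\right) = \left(-15\right)^{2} \left(\left(-22 + 123\right) \left(-188\right) - 32\right) = 225 \left(101 \left(-188\right) - 32\right) = 225 \left(-18988 - 32\right) = 225 \left(-19020\right) = -4279500$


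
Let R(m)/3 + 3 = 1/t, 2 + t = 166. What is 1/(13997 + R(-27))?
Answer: 164/2294035 ≈ 7.1490e-5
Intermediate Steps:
t = 164 (t = -2 + 166 = 164)
R(m) = -1473/164 (R(m) = -9 + 3/164 = -1473/164)
1/(13997 + R(-27)) = 1/(13997 - 1473/164) = 1/(2294035/164) = 164/2294035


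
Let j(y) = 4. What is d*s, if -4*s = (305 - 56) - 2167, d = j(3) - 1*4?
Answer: 0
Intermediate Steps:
d = 0 (d = 4 - 1*4 = 4 - 4 = 0)
s = 959/2 (s = -((305 - 56) - 2167)/4 = -(249 - 2167)/4 = -1/4*(-1918) = 959/2 ≈ 479.50)
d*s = 0*(959/2) = 0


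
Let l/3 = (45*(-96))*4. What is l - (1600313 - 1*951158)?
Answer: -700995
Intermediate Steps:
l = -51840 (l = 3*((45*(-96))*4) = 3*(-4320*4) = 3*(-17280) = -51840)
l - (1600313 - 1*951158) = -51840 - (1600313 - 1*951158) = -51840 - (1600313 - 951158) = -51840 - 1*649155 = -51840 - 649155 = -700995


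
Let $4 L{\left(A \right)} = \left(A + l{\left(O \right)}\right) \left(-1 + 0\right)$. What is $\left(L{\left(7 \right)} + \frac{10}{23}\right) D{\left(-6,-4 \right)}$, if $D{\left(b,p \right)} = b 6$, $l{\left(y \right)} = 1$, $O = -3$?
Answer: $\frac{1296}{23} \approx 56.348$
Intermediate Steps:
$D{\left(b,p \right)} = 6 b$
$L{\left(A \right)} = - \frac{1}{4} - \frac{A}{4}$ ($L{\left(A \right)} = \frac{\left(A + 1\right) \left(-1 + 0\right)}{4} = \frac{\left(1 + A\right) \left(-1\right)}{4} = \frac{-1 - A}{4} = - \frac{1}{4} - \frac{A}{4}$)
$\left(L{\left(7 \right)} + \frac{10}{23}\right) D{\left(-6,-4 \right)} = \left(\left(- \frac{1}{4} - \frac{7}{4}\right) + \frac{10}{23}\right) 6 \left(-6\right) = \left(\left(- \frac{1}{4} - \frac{7}{4}\right) + 10 \cdot \frac{1}{23}\right) \left(-36\right) = \left(-2 + \frac{10}{23}\right) \left(-36\right) = \left(- \frac{36}{23}\right) \left(-36\right) = \frac{1296}{23}$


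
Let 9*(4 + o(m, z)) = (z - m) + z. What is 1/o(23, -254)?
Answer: -1/63 ≈ -0.015873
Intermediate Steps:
o(m, z) = -4 - m/9 + 2*z/9 (o(m, z) = -4 + ((z - m) + z)/9 = -4 + (-m + 2*z)/9 = -4 + (-m/9 + 2*z/9) = -4 - m/9 + 2*z/9)
1/o(23, -254) = 1/(-4 - ⅑*23 + (2/9)*(-254)) = 1/(-4 - 23/9 - 508/9) = 1/(-63) = -1/63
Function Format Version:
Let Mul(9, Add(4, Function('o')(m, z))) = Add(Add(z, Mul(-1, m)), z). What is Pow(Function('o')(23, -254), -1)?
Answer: Rational(-1, 63) ≈ -0.015873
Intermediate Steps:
Function('o')(m, z) = Add(-4, Mul(Rational(-1, 9), m), Mul(Rational(2, 9), z)) (Function('o')(m, z) = Add(-4, Mul(Rational(1, 9), Add(Add(z, Mul(-1, m)), z))) = Add(-4, Mul(Rational(1, 9), Add(Mul(-1, m), Mul(2, z)))) = Add(-4, Add(Mul(Rational(-1, 9), m), Mul(Rational(2, 9), z))) = Add(-4, Mul(Rational(-1, 9), m), Mul(Rational(2, 9), z)))
Pow(Function('o')(23, -254), -1) = Pow(Add(-4, Mul(Rational(-1, 9), 23), Mul(Rational(2, 9), -254)), -1) = Pow(Add(-4, Rational(-23, 9), Rational(-508, 9)), -1) = Pow(-63, -1) = Rational(-1, 63)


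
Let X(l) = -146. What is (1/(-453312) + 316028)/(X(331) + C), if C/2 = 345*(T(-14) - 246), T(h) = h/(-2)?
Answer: -143259284735/74821865472 ≈ -1.9147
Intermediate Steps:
T(h) = -h/2 (T(h) = h*(-1/2) = -h/2)
C = -164910 (C = 2*(345*(-1/2*(-14) - 246)) = 2*(345*(7 - 246)) = 2*(345*(-239)) = 2*(-82455) = -164910)
(1/(-453312) + 316028)/(X(331) + C) = (1/(-453312) + 316028)/(-146 - 164910) = (-1/453312 + 316028)/(-165056) = (143259284735/453312)*(-1/165056) = -143259284735/74821865472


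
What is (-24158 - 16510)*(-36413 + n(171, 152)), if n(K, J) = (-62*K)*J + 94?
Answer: 67013665764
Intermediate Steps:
n(K, J) = 94 - 62*J*K (n(K, J) = -62*J*K + 94 = 94 - 62*J*K)
(-24158 - 16510)*(-36413 + n(171, 152)) = (-24158 - 16510)*(-36413 + (94 - 62*152*171)) = -40668*(-36413 + (94 - 1611504)) = -40668*(-36413 - 1611410) = -40668*(-1647823) = 67013665764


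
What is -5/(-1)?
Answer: 5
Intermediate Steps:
-5/(-1) = -1*(-5) = 5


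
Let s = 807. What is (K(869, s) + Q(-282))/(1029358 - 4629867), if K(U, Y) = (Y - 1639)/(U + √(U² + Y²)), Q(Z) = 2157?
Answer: -1405467101/2344827885741 + 832*√1406410/2344827885741 ≈ -0.00059897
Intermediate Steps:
K(U, Y) = (-1639 + Y)/(U + √(U² + Y²))
(K(869, s) + Q(-282))/(1029358 - 4629867) = ((-1639 + 807)/(869 + √(869² + 807²)) + 2157)/(1029358 - 4629867) = (-832/(869 + √(755161 + 651249)) + 2157)/(-3600509) = (-832/(869 + √1406410) + 2157)*(-1/3600509) = (2157 - 832/(869 + √1406410))*(-1/3600509) = -2157/3600509 + 832/(3600509*(869 + √1406410))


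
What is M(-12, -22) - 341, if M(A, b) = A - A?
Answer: -341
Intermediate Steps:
M(A, b) = 0
M(-12, -22) - 341 = 0 - 341 = -341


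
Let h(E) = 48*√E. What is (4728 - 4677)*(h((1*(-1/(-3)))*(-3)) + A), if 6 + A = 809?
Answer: 40953 + 2448*I ≈ 40953.0 + 2448.0*I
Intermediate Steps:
A = 803 (A = -6 + 809 = 803)
(4728 - 4677)*(h((1*(-1/(-3)))*(-3)) + A) = (4728 - 4677)*(48*√((1*(-1/(-3)))*(-3)) + 803) = 51*(48*√((1*(-1*(-⅓)))*(-3)) + 803) = 51*(48*√((1*(⅓))*(-3)) + 803) = 51*(48*√((⅓)*(-3)) + 803) = 51*(48*√(-1) + 803) = 51*(48*I + 803) = 51*(803 + 48*I) = 40953 + 2448*I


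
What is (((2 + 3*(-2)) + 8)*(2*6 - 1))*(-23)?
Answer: -1012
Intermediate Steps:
(((2 + 3*(-2)) + 8)*(2*6 - 1))*(-23) = (((2 - 6) + 8)*(12 - 1))*(-23) = ((-4 + 8)*11)*(-23) = (4*11)*(-23) = 44*(-23) = -1012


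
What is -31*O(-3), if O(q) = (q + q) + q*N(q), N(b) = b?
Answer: -93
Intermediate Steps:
O(q) = q² + 2*q (O(q) = (q + q) + q*q = 2*q + q² = q² + 2*q)
-31*O(-3) = -(-93)*(2 - 3) = -(-93)*(-1) = -31*3 = -93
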